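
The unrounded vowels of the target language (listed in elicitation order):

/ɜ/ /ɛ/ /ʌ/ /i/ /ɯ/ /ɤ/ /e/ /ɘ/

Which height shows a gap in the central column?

high

height            front     central   back    
high              i         —         ɯ       
high-mid          e         ɘ         ɤ       
low-mid           ɛ         ɜ         ʌ       
Every height has a central member except high, where /ɨ/ would be expected.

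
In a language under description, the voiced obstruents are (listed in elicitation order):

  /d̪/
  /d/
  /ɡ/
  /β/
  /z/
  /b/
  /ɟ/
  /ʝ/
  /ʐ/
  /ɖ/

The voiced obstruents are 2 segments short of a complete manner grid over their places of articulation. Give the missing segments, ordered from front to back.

/ð/, /ɣ/

place of articulation  stop      fricative
bilabial          b         β       
dental            d̪        —       
alveolar          d         z       
retroflex         ɖ         ʐ       
palatal           ɟ         ʝ       
velar             ɡ         —       
Gaps, from front to back: dental lacks fricative (/ð/); velar lacks fricative (/ɣ/).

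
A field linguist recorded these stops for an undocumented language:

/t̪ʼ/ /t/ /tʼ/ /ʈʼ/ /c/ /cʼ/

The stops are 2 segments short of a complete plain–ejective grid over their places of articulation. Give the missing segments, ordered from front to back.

/t̪/, /ʈ/

Plain: /t/ (alveolar), /c/ (palatal).
Ejective: /t̪ʼ/ (dental), /tʼ/ (alveolar), /ʈʼ/ (retroflex), /cʼ/ (palatal).
Gaps, from front to back: dental lacks plain (/t̪/); retroflex lacks plain (/ʈ/).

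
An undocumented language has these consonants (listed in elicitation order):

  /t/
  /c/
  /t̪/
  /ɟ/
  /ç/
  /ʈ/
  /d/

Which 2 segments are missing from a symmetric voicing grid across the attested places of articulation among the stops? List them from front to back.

Voiceless: /t̪/ (dental), /t/ (alveolar), /ʈ/ (retroflex), /c/ (palatal).
Voiced: /d/ (alveolar), /ɟ/ (palatal).
Gaps, from front to back: dental lacks voiced (/d̪/); retroflex lacks voiced (/ɖ/).

/d̪/, /ɖ/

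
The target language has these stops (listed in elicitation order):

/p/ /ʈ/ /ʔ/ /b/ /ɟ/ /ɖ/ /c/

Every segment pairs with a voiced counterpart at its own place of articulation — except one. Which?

Bilabial: /p/ ~ /b/
Retroflex: /ʈ/ ~ /ɖ/
Palatal: /c/ ~ /ɟ/
Glottal: only /ʔ/ (voiceless); no voiced partner.
So /ʔ/ is the unpaired segment.

/ʔ/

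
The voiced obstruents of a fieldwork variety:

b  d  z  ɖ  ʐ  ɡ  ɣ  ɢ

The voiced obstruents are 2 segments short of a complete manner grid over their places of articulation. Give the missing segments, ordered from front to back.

Stop: /b/ (bilabial), /d/ (alveolar), /ɖ/ (retroflex), /ɡ/ (velar), /ɢ/ (uvular).
Fricative: /z/ (alveolar), /ʐ/ (retroflex), /ɣ/ (velar).
Gaps, from front to back: bilabial lacks fricative (/β/); uvular lacks fricative (/ʁ/).

/β/, /ʁ/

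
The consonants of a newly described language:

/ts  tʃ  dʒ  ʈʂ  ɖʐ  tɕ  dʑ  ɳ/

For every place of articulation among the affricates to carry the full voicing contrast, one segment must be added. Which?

/dz/

Voiceless: /ts/ (alveolar), /tʃ/ (postalveolar), /ʈʂ/ (retroflex), /tɕ/ (alveolo-palatal).
Voiced: /dʒ/ (postalveolar), /ɖʐ/ (retroflex), /dʑ/ (alveolo-palatal).
The alveolar row has no voiced member, so the gap is the voiced alveolar affricate /dz/.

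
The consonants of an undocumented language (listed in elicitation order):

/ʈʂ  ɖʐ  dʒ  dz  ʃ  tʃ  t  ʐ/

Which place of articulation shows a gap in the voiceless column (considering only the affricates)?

alveolar

alveolar: voiceless —, voiced /dz/.
postalveolar: voiceless /tʃ/, voiced /dʒ/.
retroflex: voiceless /ʈʂ/, voiced /ɖʐ/.
Every place of articulation has a voiceless member except alveolar, where /ts/ would be expected.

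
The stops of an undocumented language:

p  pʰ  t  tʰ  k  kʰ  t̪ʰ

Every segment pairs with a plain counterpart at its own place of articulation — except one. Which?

/t̪ʰ/

Bilabial: /p/ ~ /pʰ/
Alveolar: /t/ ~ /tʰ/
Velar: /k/ ~ /kʰ/
Dental: only /t̪ʰ/ (aspirated); no plain partner.
So /t̪ʰ/ is the unpaired segment.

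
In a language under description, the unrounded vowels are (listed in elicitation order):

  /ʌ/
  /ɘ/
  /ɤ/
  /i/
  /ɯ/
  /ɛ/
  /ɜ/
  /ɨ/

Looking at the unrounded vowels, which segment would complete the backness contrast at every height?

/e/

Front: /i/ (high), /ɛ/ (low-mid).
Central: /ɨ/ (high), /ɘ/ (high-mid), /ɜ/ (low-mid).
Back: /ɯ/ (high), /ɤ/ (high-mid), /ʌ/ (low-mid).
The high-mid row has no front member, so the gap is the high-mid front unrounded vowel /e/.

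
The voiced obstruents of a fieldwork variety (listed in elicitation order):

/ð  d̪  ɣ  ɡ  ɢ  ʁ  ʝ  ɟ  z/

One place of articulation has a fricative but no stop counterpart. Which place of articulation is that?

Stop: /d̪/ (dental), /ɟ/ (palatal), /ɡ/ (velar), /ɢ/ (uvular).
Fricative: /ð/ (dental), /z/ (alveolar), /ʝ/ (palatal), /ɣ/ (velar), /ʁ/ (uvular).
Every place of articulation has a stop member except alveolar, where /d/ would be expected.

alveolar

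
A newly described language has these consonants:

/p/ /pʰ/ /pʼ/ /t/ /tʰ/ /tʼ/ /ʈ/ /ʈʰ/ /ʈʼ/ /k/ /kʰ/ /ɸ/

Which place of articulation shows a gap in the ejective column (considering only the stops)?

bilabial: plain /p/, aspirated /pʰ/, ejective /pʼ/.
alveolar: plain /t/, aspirated /tʰ/, ejective /tʼ/.
retroflex: plain /ʈ/, aspirated /ʈʰ/, ejective /ʈʼ/.
velar: plain /k/, aspirated /kʰ/, ejective —.
Every place of articulation has an ejective member except velar, where /kʼ/ would be expected.

velar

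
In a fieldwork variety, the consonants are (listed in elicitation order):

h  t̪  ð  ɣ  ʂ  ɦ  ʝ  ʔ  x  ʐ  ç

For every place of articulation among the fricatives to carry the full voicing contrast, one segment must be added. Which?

/θ/

dental: voiceless —, voiced /ð/.
retroflex: voiceless /ʂ/, voiced /ʐ/.
palatal: voiceless /ç/, voiced /ʝ/.
velar: voiceless /x/, voiced /ɣ/.
glottal: voiceless /h/, voiced /ɦ/.
The dental row has no voiceless member, so the gap is the voiceless dental fricative /θ/.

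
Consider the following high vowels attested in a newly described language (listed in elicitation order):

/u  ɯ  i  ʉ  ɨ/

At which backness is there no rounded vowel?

front

front: unrounded /i/, rounded —.
central: unrounded /ɨ/, rounded /ʉ/.
back: unrounded /ɯ/, rounded /u/.
Every backness has a rounded member except front, where /y/ would be expected.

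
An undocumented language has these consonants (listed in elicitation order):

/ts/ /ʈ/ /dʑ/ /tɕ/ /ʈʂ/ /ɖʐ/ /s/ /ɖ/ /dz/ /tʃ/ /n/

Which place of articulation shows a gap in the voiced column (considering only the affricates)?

place of articulation  voiceless  voiced  
alveolar          ts        dz      
postalveolar      tʃ        —       
retroflex         ʈʂ        ɖʐ      
alveolo-palatal   tɕ        dʑ      
Every place of articulation has a voiced member except postalveolar, where /dʒ/ would be expected.

postalveolar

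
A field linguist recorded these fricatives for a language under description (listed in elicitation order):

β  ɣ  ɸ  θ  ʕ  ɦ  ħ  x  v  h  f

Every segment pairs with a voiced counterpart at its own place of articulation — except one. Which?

/θ/

Bilabial: /ɸ/ ~ /β/
Labiodental: /f/ ~ /v/
Velar: /x/ ~ /ɣ/
Pharyngeal: /ħ/ ~ /ʕ/
Glottal: /h/ ~ /ɦ/
Dental: only /θ/ (voiceless); no voiced partner.
So /θ/ is the unpaired segment.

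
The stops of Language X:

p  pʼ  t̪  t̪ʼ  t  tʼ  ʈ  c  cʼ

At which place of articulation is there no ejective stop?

retroflex

Plain: /p/ (bilabial), /t̪/ (dental), /t/ (alveolar), /ʈ/ (retroflex), /c/ (palatal).
Ejective: /pʼ/ (bilabial), /t̪ʼ/ (dental), /tʼ/ (alveolar), /cʼ/ (palatal).
Every place of articulation has an ejective member except retroflex, where /ʈʼ/ would be expected.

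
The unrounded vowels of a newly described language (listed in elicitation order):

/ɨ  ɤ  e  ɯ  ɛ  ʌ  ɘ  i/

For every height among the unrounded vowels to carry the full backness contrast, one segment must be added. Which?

/ɜ/

height            front     central   back    
high              i         ɨ         ɯ       
high-mid          e         ɘ         ɤ       
low-mid           ɛ         —         ʌ       
The low-mid row has no central member, so the gap is the low-mid central unrounded vowel /ɜ/.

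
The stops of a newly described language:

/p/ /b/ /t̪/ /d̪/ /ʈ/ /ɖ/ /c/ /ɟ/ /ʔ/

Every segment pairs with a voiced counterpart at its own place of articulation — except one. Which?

Bilabial: /p/ ~ /b/
Dental: /t̪/ ~ /d̪/
Retroflex: /ʈ/ ~ /ɖ/
Palatal: /c/ ~ /ɟ/
Glottal: only /ʔ/ (voiceless); no voiced partner.
So /ʔ/ is the unpaired segment.

/ʔ/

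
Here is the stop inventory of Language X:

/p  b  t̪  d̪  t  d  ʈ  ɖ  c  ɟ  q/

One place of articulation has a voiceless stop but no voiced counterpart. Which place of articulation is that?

uvular

Voiceless: /p/ (bilabial), /t̪/ (dental), /t/ (alveolar), /ʈ/ (retroflex), /c/ (palatal), /q/ (uvular).
Voiced: /b/ (bilabial), /d̪/ (dental), /d/ (alveolar), /ɖ/ (retroflex), /ɟ/ (palatal).
Every place of articulation has a voiced member except uvular, where /ɢ/ would be expected.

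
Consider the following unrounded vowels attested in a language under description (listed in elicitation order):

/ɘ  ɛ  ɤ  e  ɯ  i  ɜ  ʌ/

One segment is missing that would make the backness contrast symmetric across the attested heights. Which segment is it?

/ɨ/

high: front /i/, central —, back /ɯ/.
high-mid: front /e/, central /ɘ/, back /ɤ/.
low-mid: front /ɛ/, central /ɜ/, back /ʌ/.
The high row has no central member, so the gap is the high central unrounded vowel /ɨ/.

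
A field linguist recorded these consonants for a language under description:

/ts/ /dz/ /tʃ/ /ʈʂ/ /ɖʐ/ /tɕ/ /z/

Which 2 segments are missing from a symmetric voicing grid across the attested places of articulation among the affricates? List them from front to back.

/dʒ/, /dʑ/

Voiceless: /ts/ (alveolar), /tʃ/ (postalveolar), /ʈʂ/ (retroflex), /tɕ/ (alveolo-palatal).
Voiced: /dz/ (alveolar), /ɖʐ/ (retroflex).
Gaps, from front to back: postalveolar lacks voiced (/dʒ/); alveolo-palatal lacks voiced (/dʑ/).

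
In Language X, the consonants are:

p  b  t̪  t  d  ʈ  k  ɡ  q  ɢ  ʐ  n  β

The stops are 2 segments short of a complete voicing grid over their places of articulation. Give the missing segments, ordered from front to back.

/d̪/, /ɖ/

Voiceless: /p/ (bilabial), /t̪/ (dental), /t/ (alveolar), /ʈ/ (retroflex), /k/ (velar), /q/ (uvular).
Voiced: /b/ (bilabial), /d/ (alveolar), /ɡ/ (velar), /ɢ/ (uvular).
Gaps, from front to back: dental lacks voiced (/d̪/); retroflex lacks voiced (/ɖ/).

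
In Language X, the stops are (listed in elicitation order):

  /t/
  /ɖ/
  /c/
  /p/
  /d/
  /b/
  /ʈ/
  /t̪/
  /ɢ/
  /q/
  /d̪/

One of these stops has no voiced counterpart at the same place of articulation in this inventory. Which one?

/c/

Bilabial: /p/ ~ /b/
Dental: /t̪/ ~ /d̪/
Alveolar: /t/ ~ /d/
Retroflex: /ʈ/ ~ /ɖ/
Uvular: /q/ ~ /ɢ/
Palatal: only /c/ (voiceless); no voiced partner.
So /c/ is the unpaired segment.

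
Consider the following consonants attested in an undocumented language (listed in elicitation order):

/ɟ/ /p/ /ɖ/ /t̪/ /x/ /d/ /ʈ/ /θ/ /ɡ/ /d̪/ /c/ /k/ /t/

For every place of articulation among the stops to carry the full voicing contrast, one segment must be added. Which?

place of articulation  voiceless  voiced  
bilabial          p         —       
dental            t̪        d̪      
alveolar          t         d       
retroflex         ʈ         ɖ       
palatal           c         ɟ       
velar             k         ɡ       
The bilabial row has no voiced member, so the gap is the voiced bilabial stop /b/.

/b/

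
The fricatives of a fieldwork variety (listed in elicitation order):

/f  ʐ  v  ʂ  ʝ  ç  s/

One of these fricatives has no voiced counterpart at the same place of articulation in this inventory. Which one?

/s/

Labiodental: /f/ ~ /v/
Retroflex: /ʂ/ ~ /ʐ/
Palatal: /ç/ ~ /ʝ/
Alveolar: only /s/ (voiceless); no voiced partner.
So /s/ is the unpaired segment.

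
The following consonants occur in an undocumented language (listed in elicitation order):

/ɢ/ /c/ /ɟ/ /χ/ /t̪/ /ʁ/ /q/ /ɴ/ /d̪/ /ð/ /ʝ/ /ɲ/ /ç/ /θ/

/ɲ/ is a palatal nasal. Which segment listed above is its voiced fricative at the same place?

/ʝ/

The voiced fricative at the same place is a voiced palatal fricative — in this inventory, /ʝ/.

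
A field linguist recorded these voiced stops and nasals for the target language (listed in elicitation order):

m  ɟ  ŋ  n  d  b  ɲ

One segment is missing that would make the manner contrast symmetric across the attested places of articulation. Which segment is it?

/ɡ/

bilabial: oral stop /b/, nasal /m/.
alveolar: oral stop /d/, nasal /n/.
palatal: oral stop /ɟ/, nasal /ɲ/.
velar: oral stop —, nasal /ŋ/.
The velar row has no oral stop member, so the gap is the velar oral stop /ɡ/.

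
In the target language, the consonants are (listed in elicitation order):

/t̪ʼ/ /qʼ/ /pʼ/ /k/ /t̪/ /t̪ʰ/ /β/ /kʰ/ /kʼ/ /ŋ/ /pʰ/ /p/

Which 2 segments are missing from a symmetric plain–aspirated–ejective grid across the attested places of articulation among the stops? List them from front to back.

/q/, /qʰ/

place of articulation  plain     aspirated  ejective
bilabial          p         pʰ        pʼ      
dental            t̪        t̪ʰ       t̪ʼ     
velar             k         kʰ        kʼ      
uvular            —         —         qʼ      
Gaps, from front to back: uvular lacks plain (/q/); uvular lacks aspirated (/qʰ/).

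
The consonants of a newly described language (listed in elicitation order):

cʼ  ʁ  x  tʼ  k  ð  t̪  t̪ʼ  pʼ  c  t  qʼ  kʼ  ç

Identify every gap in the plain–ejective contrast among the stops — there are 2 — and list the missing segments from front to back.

/p/, /q/

bilabial: plain —, ejective /pʼ/.
dental: plain /t̪/, ejective /t̪ʼ/.
alveolar: plain /t/, ejective /tʼ/.
palatal: plain /c/, ejective /cʼ/.
velar: plain /k/, ejective /kʼ/.
uvular: plain —, ejective /qʼ/.
Gaps, from front to back: bilabial lacks plain (/p/); uvular lacks plain (/q/).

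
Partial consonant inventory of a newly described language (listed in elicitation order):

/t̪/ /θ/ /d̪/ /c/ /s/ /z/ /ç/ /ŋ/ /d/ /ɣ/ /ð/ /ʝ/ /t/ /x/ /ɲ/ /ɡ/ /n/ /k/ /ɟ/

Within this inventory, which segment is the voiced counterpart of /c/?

/ɟ/

/c/ is a voiceless palatal stop.
The voiced counterpart is a voiced palatal stop — in this inventory, /ɟ/.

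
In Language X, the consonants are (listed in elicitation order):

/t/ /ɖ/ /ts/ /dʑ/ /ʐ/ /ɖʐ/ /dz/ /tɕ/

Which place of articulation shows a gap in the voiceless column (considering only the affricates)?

retroflex

place of articulation  voiceless  voiced  
alveolar          ts        dz      
retroflex         —         ɖʐ      
alveolo-palatal   tɕ        dʑ      
Every place of articulation has a voiceless member except retroflex, where /ʈʂ/ would be expected.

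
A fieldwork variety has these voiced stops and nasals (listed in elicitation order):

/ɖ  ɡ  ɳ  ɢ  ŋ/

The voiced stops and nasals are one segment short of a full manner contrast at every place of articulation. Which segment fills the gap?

/ɴ/

retroflex: oral stop /ɖ/, nasal /ɳ/.
velar: oral stop /ɡ/, nasal /ŋ/.
uvular: oral stop /ɢ/, nasal —.
The uvular row has no nasal member, so the gap is the uvular nasal /ɴ/.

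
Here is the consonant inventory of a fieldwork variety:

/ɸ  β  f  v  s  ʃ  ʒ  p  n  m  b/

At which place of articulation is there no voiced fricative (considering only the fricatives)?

alveolar

place of articulation  voiceless  voiced  
bilabial          ɸ         β       
labiodental       f         v       
alveolar          s         —       
postalveolar      ʃ         ʒ       
Every place of articulation has a voiced member except alveolar, where /z/ would be expected.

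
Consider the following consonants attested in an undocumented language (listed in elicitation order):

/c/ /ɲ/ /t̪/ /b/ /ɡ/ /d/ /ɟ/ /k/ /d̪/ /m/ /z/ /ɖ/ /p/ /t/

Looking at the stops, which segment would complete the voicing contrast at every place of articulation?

bilabial: voiceless /p/, voiced /b/.
dental: voiceless /t̪/, voiced /d̪/.
alveolar: voiceless /t/, voiced /d/.
retroflex: voiceless —, voiced /ɖ/.
palatal: voiceless /c/, voiced /ɟ/.
velar: voiceless /k/, voiced /ɡ/.
The retroflex row has no voiceless member, so the gap is the voiceless retroflex stop /ʈ/.

/ʈ/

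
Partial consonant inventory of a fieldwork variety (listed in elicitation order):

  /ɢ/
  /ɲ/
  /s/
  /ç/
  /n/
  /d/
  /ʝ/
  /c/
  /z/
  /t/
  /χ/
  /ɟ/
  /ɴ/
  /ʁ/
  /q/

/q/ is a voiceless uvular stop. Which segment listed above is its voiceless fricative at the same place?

The voiceless fricative at the same place is a voiceless uvular fricative — in this inventory, /χ/.

/χ/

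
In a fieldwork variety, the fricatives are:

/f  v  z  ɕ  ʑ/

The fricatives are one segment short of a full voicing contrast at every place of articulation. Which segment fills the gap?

labiodental: voiceless /f/, voiced /v/.
alveolar: voiceless —, voiced /z/.
alveolo-palatal: voiceless /ɕ/, voiced /ʑ/.
The alveolar row has no voiceless member, so the gap is the voiceless alveolar fricative /s/.

/s/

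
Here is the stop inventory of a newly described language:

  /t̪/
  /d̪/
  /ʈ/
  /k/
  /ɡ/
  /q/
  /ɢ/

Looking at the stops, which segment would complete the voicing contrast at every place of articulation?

Voiceless: /t̪/ (dental), /ʈ/ (retroflex), /k/ (velar), /q/ (uvular).
Voiced: /d̪/ (dental), /ɡ/ (velar), /ɢ/ (uvular).
The retroflex row has no voiced member, so the gap is the voiced retroflex stop /ɖ/.

/ɖ/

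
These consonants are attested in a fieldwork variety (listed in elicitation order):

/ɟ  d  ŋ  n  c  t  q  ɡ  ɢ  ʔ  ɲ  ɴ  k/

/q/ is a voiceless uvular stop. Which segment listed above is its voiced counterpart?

The voiced counterpart is a voiced uvular stop — in this inventory, /ɢ/.

/ɢ/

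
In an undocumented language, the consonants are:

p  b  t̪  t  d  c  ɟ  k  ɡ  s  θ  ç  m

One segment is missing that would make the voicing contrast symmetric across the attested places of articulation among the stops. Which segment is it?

/d̪/

bilabial: voiceless /p/, voiced /b/.
dental: voiceless /t̪/, voiced —.
alveolar: voiceless /t/, voiced /d/.
palatal: voiceless /c/, voiced /ɟ/.
velar: voiceless /k/, voiced /ɡ/.
The dental row has no voiced member, so the gap is the voiced dental stop /d̪/.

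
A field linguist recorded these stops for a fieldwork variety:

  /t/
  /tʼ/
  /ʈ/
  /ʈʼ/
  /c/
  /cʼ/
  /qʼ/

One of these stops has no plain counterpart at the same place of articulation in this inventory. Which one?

/qʼ/

Alveolar: /t/ ~ /tʼ/
Retroflex: /ʈ/ ~ /ʈʼ/
Palatal: /c/ ~ /cʼ/
Uvular: only /qʼ/ (ejective); no plain partner.
So /qʼ/ is the unpaired segment.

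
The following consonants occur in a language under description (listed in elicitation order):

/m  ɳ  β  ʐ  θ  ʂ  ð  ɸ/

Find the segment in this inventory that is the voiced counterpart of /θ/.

/ð/

/θ/ is a voiceless dental fricative.
The voiced counterpart is a voiced dental fricative — in this inventory, /ð/.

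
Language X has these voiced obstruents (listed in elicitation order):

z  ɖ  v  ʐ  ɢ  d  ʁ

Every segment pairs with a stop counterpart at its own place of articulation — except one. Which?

/v/

Alveolar: /d/ ~ /z/
Retroflex: /ɖ/ ~ /ʐ/
Uvular: /ɢ/ ~ /ʁ/
Labiodental: only /v/ (fricative); no stop partner.
So /v/ is the unpaired segment.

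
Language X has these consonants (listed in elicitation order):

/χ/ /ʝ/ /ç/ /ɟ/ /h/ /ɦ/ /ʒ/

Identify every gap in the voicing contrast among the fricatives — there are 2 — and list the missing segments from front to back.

postalveolar: voiceless —, voiced /ʒ/.
palatal: voiceless /ç/, voiced /ʝ/.
uvular: voiceless /χ/, voiced —.
glottal: voiceless /h/, voiced /ɦ/.
Gaps, from front to back: postalveolar lacks voiceless (/ʃ/); uvular lacks voiced (/ʁ/).

/ʃ/, /ʁ/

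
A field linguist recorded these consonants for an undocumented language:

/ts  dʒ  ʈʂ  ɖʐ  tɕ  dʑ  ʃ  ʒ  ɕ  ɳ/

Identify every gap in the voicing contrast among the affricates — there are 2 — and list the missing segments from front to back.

Voiceless: /ts/ (alveolar), /ʈʂ/ (retroflex), /tɕ/ (alveolo-palatal).
Voiced: /dʒ/ (postalveolar), /ɖʐ/ (retroflex), /dʑ/ (alveolo-palatal).
Gaps, from front to back: alveolar lacks voiced (/dz/); postalveolar lacks voiceless (/tʃ/).

/dz/, /tʃ/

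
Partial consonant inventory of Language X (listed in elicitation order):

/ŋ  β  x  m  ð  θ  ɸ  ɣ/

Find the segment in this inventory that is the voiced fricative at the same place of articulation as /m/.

/β/

/m/ is a bilabial nasal.
The voiced fricative at the same place is a voiced bilabial fricative — in this inventory, /β/.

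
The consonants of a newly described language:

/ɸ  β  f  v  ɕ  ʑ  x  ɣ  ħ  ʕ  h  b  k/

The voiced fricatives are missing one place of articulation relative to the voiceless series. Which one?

bilabial: voiceless /ɸ/, voiced /β/.
labiodental: voiceless /f/, voiced /v/.
alveolo-palatal: voiceless /ɕ/, voiced /ʑ/.
velar: voiceless /x/, voiced /ɣ/.
pharyngeal: voiceless /ħ/, voiced /ʕ/.
glottal: voiceless /h/, voiced —.
Every place of articulation has a voiced member except glottal, where /ɦ/ would be expected.

glottal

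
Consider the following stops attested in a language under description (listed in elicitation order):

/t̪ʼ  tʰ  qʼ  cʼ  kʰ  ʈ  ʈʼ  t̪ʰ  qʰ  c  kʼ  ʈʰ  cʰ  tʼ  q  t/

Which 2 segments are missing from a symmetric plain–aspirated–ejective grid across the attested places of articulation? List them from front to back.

place of articulation  plain     aspirated  ejective
dental            —         t̪ʰ       t̪ʼ     
alveolar          t         tʰ        tʼ      
retroflex         ʈ         ʈʰ        ʈʼ      
palatal           c         cʰ        cʼ      
velar             —         kʰ        kʼ      
uvular            q         qʰ        qʼ      
Gaps, from front to back: dental lacks plain (/t̪/); velar lacks plain (/k/).

/t̪/, /k/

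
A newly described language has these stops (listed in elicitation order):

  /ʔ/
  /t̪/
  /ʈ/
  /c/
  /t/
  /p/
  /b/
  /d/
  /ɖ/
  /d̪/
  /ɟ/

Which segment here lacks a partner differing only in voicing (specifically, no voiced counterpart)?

Bilabial: /p/ ~ /b/
Dental: /t̪/ ~ /d̪/
Alveolar: /t/ ~ /d/
Retroflex: /ʈ/ ~ /ɖ/
Palatal: /c/ ~ /ɟ/
Glottal: only /ʔ/ (voiceless); no voiced partner.
So /ʔ/ is the unpaired segment.

/ʔ/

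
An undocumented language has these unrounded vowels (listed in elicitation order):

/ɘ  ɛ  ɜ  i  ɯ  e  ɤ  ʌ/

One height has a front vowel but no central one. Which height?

Front: /i/ (high), /e/ (high-mid), /ɛ/ (low-mid).
Central: /ɘ/ (high-mid), /ɜ/ (low-mid).
Back: /ɯ/ (high), /ɤ/ (high-mid), /ʌ/ (low-mid).
Every height has a central member except high, where /ɨ/ would be expected.

high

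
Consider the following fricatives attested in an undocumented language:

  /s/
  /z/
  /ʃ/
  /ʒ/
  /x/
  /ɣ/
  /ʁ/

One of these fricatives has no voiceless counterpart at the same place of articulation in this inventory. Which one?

Alveolar: /s/ ~ /z/
Postalveolar: /ʃ/ ~ /ʒ/
Velar: /x/ ~ /ɣ/
Uvular: only /ʁ/ (voiced); no voiceless partner.
So /ʁ/ is the unpaired segment.

/ʁ/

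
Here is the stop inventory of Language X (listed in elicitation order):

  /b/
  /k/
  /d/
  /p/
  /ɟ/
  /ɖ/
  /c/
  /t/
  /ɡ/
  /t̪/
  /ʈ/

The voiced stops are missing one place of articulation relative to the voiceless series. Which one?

Voiceless: /p/ (bilabial), /t̪/ (dental), /t/ (alveolar), /ʈ/ (retroflex), /c/ (palatal), /k/ (velar).
Voiced: /b/ (bilabial), /d/ (alveolar), /ɖ/ (retroflex), /ɟ/ (palatal), /ɡ/ (velar).
Every place of articulation has a voiced member except dental, where /d̪/ would be expected.

dental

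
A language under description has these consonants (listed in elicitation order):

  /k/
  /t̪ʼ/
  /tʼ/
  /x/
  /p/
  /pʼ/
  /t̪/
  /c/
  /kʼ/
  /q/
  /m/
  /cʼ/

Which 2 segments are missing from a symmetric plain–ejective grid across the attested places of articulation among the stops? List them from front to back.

Plain: /p/ (bilabial), /t̪/ (dental), /c/ (palatal), /k/ (velar), /q/ (uvular).
Ejective: /pʼ/ (bilabial), /t̪ʼ/ (dental), /tʼ/ (alveolar), /cʼ/ (palatal), /kʼ/ (velar).
Gaps, from front to back: alveolar lacks plain (/t/); uvular lacks ejective (/qʼ/).

/t/, /qʼ/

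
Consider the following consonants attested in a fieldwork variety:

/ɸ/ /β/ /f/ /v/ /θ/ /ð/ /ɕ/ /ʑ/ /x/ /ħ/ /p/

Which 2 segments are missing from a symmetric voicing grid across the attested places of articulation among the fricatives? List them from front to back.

Voiceless: /ɸ/ (bilabial), /f/ (labiodental), /θ/ (dental), /ɕ/ (alveolo-palatal), /x/ (velar), /ħ/ (pharyngeal).
Voiced: /β/ (bilabial), /v/ (labiodental), /ð/ (dental), /ʑ/ (alveolo-palatal).
Gaps, from front to back: velar lacks voiced (/ɣ/); pharyngeal lacks voiced (/ʕ/).

/ɣ/, /ʕ/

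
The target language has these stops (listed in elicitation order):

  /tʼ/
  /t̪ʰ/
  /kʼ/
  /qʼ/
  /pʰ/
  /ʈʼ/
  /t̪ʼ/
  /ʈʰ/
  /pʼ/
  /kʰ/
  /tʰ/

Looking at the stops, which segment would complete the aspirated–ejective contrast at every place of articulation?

place of articulation  aspirated  ejective
bilabial          pʰ        pʼ      
dental            t̪ʰ       t̪ʼ     
alveolar          tʰ        tʼ      
retroflex         ʈʰ        ʈʼ      
velar             kʰ        kʼ      
uvular            —         qʼ      
The uvular row has no aspirated member, so the gap is the aspirated uvular stop /qʰ/.

/qʰ/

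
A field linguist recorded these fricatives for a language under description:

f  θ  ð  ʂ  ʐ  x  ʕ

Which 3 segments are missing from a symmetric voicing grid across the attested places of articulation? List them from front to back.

labiodental: voiceless /f/, voiced —.
dental: voiceless /θ/, voiced /ð/.
retroflex: voiceless /ʂ/, voiced /ʐ/.
velar: voiceless /x/, voiced —.
pharyngeal: voiceless —, voiced /ʕ/.
Gaps, from front to back: labiodental lacks voiced (/v/); velar lacks voiced (/ɣ/); pharyngeal lacks voiceless (/ħ/).

/v/, /ɣ/, /ħ/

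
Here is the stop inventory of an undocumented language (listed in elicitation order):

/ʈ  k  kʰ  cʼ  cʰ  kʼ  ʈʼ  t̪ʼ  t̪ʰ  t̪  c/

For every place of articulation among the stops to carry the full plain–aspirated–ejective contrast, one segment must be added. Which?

dental: plain /t̪/, aspirated /t̪ʰ/, ejective /t̪ʼ/.
retroflex: plain /ʈ/, aspirated —, ejective /ʈʼ/.
palatal: plain /c/, aspirated /cʰ/, ejective /cʼ/.
velar: plain /k/, aspirated /kʰ/, ejective /kʼ/.
The retroflex row has no aspirated member, so the gap is the aspirated retroflex stop /ʈʰ/.

/ʈʰ/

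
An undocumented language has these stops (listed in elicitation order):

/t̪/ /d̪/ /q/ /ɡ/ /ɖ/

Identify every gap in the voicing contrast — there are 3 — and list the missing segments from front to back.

dental: voiceless /t̪/, voiced /d̪/.
retroflex: voiceless —, voiced /ɖ/.
velar: voiceless —, voiced /ɡ/.
uvular: voiceless /q/, voiced —.
Gaps, from front to back: retroflex lacks voiceless (/ʈ/); velar lacks voiceless (/k/); uvular lacks voiced (/ɢ/).

/ʈ/, /k/, /ɢ/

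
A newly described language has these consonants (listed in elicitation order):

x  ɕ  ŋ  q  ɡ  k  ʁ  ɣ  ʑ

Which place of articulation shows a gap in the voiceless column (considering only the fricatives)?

uvular

place of articulation  voiceless  voiced  
alveolo-palatal   ɕ         ʑ       
velar             x         ɣ       
uvular            —         ʁ       
Every place of articulation has a voiceless member except uvular, where /χ/ would be expected.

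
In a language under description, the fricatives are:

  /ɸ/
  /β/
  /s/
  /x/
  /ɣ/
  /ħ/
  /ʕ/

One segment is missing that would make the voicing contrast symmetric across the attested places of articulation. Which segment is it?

place of articulation  voiceless  voiced  
bilabial          ɸ         β       
alveolar          s         —       
velar             x         ɣ       
pharyngeal        ħ         ʕ       
The alveolar row has no voiced member, so the gap is the voiced alveolar fricative /z/.

/z/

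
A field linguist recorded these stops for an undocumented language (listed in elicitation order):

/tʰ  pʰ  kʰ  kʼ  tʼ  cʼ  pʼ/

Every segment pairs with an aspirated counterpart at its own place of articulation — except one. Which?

Bilabial: /pʰ/ ~ /pʼ/
Alveolar: /tʰ/ ~ /tʼ/
Velar: /kʰ/ ~ /kʼ/
Palatal: only /cʼ/ (ejective); no aspirated partner.
So /cʼ/ is the unpaired segment.

/cʼ/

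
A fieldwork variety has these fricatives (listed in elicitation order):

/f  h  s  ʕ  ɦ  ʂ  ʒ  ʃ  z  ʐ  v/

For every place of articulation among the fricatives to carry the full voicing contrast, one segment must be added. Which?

Voiceless: /f/ (labiodental), /s/ (alveolar), /ʃ/ (postalveolar), /ʂ/ (retroflex), /h/ (glottal).
Voiced: /v/ (labiodental), /z/ (alveolar), /ʒ/ (postalveolar), /ʐ/ (retroflex), /ʕ/ (pharyngeal), /ɦ/ (glottal).
The pharyngeal row has no voiceless member, so the gap is the voiceless pharyngeal fricative /ħ/.

/ħ/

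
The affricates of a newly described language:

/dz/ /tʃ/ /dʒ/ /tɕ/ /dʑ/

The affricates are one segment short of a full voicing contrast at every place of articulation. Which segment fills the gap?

place of articulation  voiceless  voiced  
alveolar          —         dz      
postalveolar      tʃ        dʒ      
alveolo-palatal   tɕ        dʑ      
The alveolar row has no voiceless member, so the gap is the voiceless alveolar affricate /ts/.

/ts/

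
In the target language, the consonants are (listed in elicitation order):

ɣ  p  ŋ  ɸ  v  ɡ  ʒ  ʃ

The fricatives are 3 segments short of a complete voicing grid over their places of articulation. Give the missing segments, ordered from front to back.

bilabial: voiceless /ɸ/, voiced —.
labiodental: voiceless —, voiced /v/.
postalveolar: voiceless /ʃ/, voiced /ʒ/.
velar: voiceless —, voiced /ɣ/.
Gaps, from front to back: bilabial lacks voiced (/β/); labiodental lacks voiceless (/f/); velar lacks voiceless (/x/).

/β/, /f/, /x/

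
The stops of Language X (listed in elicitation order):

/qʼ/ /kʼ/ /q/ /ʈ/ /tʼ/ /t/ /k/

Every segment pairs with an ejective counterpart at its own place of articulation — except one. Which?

Alveolar: /t/ ~ /tʼ/
Velar: /k/ ~ /kʼ/
Uvular: /q/ ~ /qʼ/
Retroflex: only /ʈ/ (plain); no ejective partner.
So /ʈ/ is the unpaired segment.

/ʈ/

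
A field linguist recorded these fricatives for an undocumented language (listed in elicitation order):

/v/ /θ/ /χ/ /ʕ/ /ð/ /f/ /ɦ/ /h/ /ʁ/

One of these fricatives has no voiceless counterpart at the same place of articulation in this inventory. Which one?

Labiodental: /f/ ~ /v/
Dental: /θ/ ~ /ð/
Uvular: /χ/ ~ /ʁ/
Glottal: /h/ ~ /ɦ/
Pharyngeal: only /ʕ/ (voiced); no voiceless partner.
So /ʕ/ is the unpaired segment.

/ʕ/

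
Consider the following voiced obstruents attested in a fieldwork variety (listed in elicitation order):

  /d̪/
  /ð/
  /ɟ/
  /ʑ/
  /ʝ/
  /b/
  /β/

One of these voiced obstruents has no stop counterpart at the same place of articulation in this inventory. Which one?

/ʑ/

Bilabial: /b/ ~ /β/
Dental: /d̪/ ~ /ð/
Palatal: /ɟ/ ~ /ʝ/
Alveolo-palatal: only /ʑ/ (fricative); no stop partner.
So /ʑ/ is the unpaired segment.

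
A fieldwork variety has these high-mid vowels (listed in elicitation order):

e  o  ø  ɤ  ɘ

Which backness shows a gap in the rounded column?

central

backness          unrounded  rounded 
front             e         ø       
central           ɘ         —       
back              ɤ         o       
Every backness has a rounded member except central, where /ɵ/ would be expected.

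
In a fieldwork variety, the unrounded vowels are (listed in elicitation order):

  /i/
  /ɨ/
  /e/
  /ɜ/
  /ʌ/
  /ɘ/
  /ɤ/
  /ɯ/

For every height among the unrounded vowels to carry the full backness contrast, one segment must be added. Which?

/ɛ/

height            front     central   back    
high              i         ɨ         ɯ       
high-mid          e         ɘ         ɤ       
low-mid           —         ɜ         ʌ       
The low-mid row has no front member, so the gap is the low-mid front unrounded vowel /ɛ/.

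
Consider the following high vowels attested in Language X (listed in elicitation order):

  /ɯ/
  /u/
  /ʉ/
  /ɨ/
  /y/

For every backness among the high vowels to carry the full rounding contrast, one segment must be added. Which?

/i/

front: unrounded —, rounded /y/.
central: unrounded /ɨ/, rounded /ʉ/.
back: unrounded /ɯ/, rounded /u/.
The front row has no unrounded member, so the gap is the front unrounded vowel /i/.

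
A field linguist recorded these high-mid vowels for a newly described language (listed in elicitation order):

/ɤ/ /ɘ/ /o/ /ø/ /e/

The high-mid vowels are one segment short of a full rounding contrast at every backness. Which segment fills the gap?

front: unrounded /e/, rounded /ø/.
central: unrounded /ɘ/, rounded —.
back: unrounded /ɤ/, rounded /o/.
The central row has no rounded member, so the gap is the central rounded vowel /ɵ/.

/ɵ/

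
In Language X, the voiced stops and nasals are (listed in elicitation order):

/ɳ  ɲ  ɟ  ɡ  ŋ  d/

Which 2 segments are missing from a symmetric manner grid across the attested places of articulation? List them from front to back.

alveolar: oral stop /d/, nasal —.
retroflex: oral stop —, nasal /ɳ/.
palatal: oral stop /ɟ/, nasal /ɲ/.
velar: oral stop /ɡ/, nasal /ŋ/.
Gaps, from front to back: alveolar lacks nasal (/n/); retroflex lacks oral stop (/ɖ/).

/n/, /ɖ/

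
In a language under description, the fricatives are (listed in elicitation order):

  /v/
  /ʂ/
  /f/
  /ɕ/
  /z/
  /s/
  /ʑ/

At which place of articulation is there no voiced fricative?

retroflex

place of articulation  voiceless  voiced  
labiodental       f         v       
alveolar          s         z       
retroflex         ʂ         —       
alveolo-palatal   ɕ         ʑ       
Every place of articulation has a voiced member except retroflex, where /ʐ/ would be expected.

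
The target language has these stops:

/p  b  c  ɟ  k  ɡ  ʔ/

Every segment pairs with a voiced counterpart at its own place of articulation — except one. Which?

Bilabial: /p/ ~ /b/
Palatal: /c/ ~ /ɟ/
Velar: /k/ ~ /ɡ/
Glottal: only /ʔ/ (voiceless); no voiced partner.
So /ʔ/ is the unpaired segment.

/ʔ/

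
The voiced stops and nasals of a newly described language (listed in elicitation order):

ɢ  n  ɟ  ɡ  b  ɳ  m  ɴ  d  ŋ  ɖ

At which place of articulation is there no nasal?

bilabial: oral stop /b/, nasal /m/.
alveolar: oral stop /d/, nasal /n/.
retroflex: oral stop /ɖ/, nasal /ɳ/.
palatal: oral stop /ɟ/, nasal —.
velar: oral stop /ɡ/, nasal /ŋ/.
uvular: oral stop /ɢ/, nasal /ɴ/.
Every place of articulation has a nasal member except palatal, where /ɲ/ would be expected.

palatal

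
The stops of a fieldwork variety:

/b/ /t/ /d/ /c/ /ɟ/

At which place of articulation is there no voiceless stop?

bilabial

Voiceless: /t/ (alveolar), /c/ (palatal).
Voiced: /b/ (bilabial), /d/ (alveolar), /ɟ/ (palatal).
Every place of articulation has a voiceless member except bilabial, where /p/ would be expected.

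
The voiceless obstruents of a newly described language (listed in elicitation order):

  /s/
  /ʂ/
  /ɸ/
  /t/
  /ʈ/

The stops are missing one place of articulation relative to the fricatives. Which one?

Stop: /t/ (alveolar), /ʈ/ (retroflex).
Fricative: /ɸ/ (bilabial), /s/ (alveolar), /ʂ/ (retroflex).
Every place of articulation has a stop member except bilabial, where /p/ would be expected.

bilabial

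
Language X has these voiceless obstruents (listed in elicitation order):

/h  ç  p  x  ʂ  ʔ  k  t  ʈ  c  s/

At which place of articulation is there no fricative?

place of articulation  stop      fricative
bilabial          p         —       
alveolar          t         s       
retroflex         ʈ         ʂ       
palatal           c         ç       
velar             k         x       
glottal           ʔ         h       
Every place of articulation has a fricative member except bilabial, where /ɸ/ would be expected.

bilabial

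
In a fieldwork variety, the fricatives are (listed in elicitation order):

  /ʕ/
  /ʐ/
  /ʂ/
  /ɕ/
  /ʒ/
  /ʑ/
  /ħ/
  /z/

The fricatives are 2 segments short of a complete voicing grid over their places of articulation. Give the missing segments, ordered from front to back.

/s/, /ʃ/

place of articulation  voiceless  voiced  
alveolar          —         z       
postalveolar      —         ʒ       
retroflex         ʂ         ʐ       
alveolo-palatal   ɕ         ʑ       
pharyngeal        ħ         ʕ       
Gaps, from front to back: alveolar lacks voiceless (/s/); postalveolar lacks voiceless (/ʃ/).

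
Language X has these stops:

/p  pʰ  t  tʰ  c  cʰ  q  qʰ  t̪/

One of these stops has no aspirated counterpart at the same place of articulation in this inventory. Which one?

Bilabial: /p/ ~ /pʰ/
Alveolar: /t/ ~ /tʰ/
Palatal: /c/ ~ /cʰ/
Uvular: /q/ ~ /qʰ/
Dental: only /t̪/ (plain); no aspirated partner.
So /t̪/ is the unpaired segment.

/t̪/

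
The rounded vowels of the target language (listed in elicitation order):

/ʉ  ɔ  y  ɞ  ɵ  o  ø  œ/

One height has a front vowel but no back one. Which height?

height            front     central   back    
high              y         ʉ         —       
high-mid          ø         ɵ         o       
low-mid           œ         ɞ         ɔ       
Every height has a back member except high, where /u/ would be expected.

high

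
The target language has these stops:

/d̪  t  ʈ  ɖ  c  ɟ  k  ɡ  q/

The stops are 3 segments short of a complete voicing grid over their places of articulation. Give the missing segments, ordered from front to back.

/t̪/, /d/, /ɢ/

Voiceless: /t/ (alveolar), /ʈ/ (retroflex), /c/ (palatal), /k/ (velar), /q/ (uvular).
Voiced: /d̪/ (dental), /ɖ/ (retroflex), /ɟ/ (palatal), /ɡ/ (velar).
Gaps, from front to back: dental lacks voiceless (/t̪/); alveolar lacks voiced (/d/); uvular lacks voiced (/ɢ/).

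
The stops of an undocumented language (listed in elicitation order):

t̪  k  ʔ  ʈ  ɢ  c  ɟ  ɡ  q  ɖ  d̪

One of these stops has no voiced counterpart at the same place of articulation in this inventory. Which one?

/ʔ/

Dental: /t̪/ ~ /d̪/
Retroflex: /ʈ/ ~ /ɖ/
Palatal: /c/ ~ /ɟ/
Velar: /k/ ~ /ɡ/
Uvular: /q/ ~ /ɢ/
Glottal: only /ʔ/ (voiceless); no voiced partner.
So /ʔ/ is the unpaired segment.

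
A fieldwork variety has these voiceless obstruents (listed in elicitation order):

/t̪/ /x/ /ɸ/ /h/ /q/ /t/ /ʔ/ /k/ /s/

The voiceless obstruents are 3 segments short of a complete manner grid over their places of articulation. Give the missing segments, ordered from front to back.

place of articulation  stop      fricative
bilabial          —         ɸ       
dental            t̪        —       
alveolar          t         s       
velar             k         x       
uvular            q         —       
glottal           ʔ         h       
Gaps, from front to back: bilabial lacks stop (/p/); dental lacks fricative (/θ/); uvular lacks fricative (/χ/).

/p/, /θ/, /χ/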